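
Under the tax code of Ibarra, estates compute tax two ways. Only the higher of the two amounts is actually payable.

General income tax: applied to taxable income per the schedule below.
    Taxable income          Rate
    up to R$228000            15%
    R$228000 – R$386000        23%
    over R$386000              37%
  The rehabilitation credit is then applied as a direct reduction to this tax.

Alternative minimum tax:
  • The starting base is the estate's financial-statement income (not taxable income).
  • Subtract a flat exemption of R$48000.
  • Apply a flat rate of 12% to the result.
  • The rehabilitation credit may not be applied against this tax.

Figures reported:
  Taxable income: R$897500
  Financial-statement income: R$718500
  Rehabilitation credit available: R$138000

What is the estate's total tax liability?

R$121795

General income tax:
  R$228000 × 15% = R$34200
  R$158000 × 23% = R$36340
  R$511500 × 37% = R$189255
  → R$259795
  Less rehabilitation credit R$138000 → R$121795

Alternative minimum tax:
  Base (financial-statement income): R$718500
  Less exemption R$48000 → base R$670500
  R$670500 × 12% = R$80460

R$121795 > R$80460, so the general income tax governs.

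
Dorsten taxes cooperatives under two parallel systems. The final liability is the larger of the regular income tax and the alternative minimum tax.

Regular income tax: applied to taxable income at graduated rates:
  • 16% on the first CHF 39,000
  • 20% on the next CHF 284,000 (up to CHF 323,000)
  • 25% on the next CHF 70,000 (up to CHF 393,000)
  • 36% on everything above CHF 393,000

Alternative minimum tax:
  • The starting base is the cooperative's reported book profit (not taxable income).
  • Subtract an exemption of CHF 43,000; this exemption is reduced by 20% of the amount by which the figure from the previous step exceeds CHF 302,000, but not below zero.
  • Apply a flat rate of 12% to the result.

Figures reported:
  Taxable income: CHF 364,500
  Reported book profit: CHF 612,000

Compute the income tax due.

CHF 73,440

Alternative minimum tax:
  Base (reported book profit): CHF 612,000
  Exemption: 20% × (CHF 612,000 − CHF 302,000) = CHF 62,000 ≥ CHF 43,000, so the exemption is fully phased out
  Base: CHF 612,000 − CHF 0 = CHF 612,000
  CHF 612,000 × 12% = CHF 73,440

Regular income tax:
  CHF 39,000 × 16% = CHF 6,240
  CHF 284,000 × 20% = CHF 56,800
  CHF 41,500 × 25% = CHF 10,375
  → CHF 73,415

CHF 73,440 > CHF 73,415, so the alternative minimum tax is the binding amount.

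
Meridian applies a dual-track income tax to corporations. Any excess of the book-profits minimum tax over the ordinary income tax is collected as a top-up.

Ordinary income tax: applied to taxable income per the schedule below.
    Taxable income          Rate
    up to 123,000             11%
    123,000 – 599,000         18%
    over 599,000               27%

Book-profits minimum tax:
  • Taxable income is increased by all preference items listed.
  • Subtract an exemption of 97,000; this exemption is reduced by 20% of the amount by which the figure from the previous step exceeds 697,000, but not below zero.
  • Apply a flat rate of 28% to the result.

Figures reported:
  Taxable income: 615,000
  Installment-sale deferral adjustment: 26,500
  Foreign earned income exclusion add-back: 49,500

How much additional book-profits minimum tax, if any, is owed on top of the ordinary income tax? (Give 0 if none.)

Ordinary income tax:
  123,000 × 11% = 13,530
  476,000 × 18% = 85,680
  16,000 × 27% = 4,320
  → 103,530

Book-profits minimum tax:
  Adjusted income: 615,000 + 26,500 + 49,500 = 691,000
  Exemption: 691,000 ≤ 697,000, so full 97,000 applies
  Base: 691,000 − 97,000 = 594,000
  594,000 × 28% = 166,320

Excess of book-profits minimum tax over ordinary income tax: 166,320 − 103,530 = 62,790.

62,790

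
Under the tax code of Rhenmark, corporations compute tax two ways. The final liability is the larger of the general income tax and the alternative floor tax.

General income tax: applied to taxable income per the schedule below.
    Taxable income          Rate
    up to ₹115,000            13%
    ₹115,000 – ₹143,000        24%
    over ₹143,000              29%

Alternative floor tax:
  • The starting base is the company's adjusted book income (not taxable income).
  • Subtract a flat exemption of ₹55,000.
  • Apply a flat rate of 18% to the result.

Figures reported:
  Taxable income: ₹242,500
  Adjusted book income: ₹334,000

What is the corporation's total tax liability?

General income tax:
  ₹115,000 × 13% = ₹14,950
  ₹28,000 × 24% = ₹6,720
  ₹99,500 × 29% = ₹28,855
  → ₹50,525

Alternative floor tax:
  Base (adjusted book income): ₹334,000
  Less exemption ₹55,000 → base ₹279,000
  ₹279,000 × 18% = ₹50,220

₹50,525 > ₹50,220, so the general income tax governs.

₹50,525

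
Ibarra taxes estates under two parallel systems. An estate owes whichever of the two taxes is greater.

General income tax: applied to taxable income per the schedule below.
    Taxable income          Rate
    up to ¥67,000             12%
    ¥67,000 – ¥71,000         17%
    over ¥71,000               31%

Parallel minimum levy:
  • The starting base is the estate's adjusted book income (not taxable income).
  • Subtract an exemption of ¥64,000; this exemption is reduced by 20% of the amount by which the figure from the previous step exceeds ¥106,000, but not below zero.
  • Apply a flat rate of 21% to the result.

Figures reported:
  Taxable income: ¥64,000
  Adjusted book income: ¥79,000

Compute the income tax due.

General income tax:
  ¥64,000 × 12% = ¥7,680

Parallel minimum levy:
  Base (adjusted book income): ¥79,000
  Exemption: ¥79,000 ≤ ¥106,000, so full ¥64,000 applies
  Base: ¥79,000 − ¥64,000 = ¥15,000
  ¥15,000 × 21% = ¥3,150

¥7,680 > ¥3,150, so the general income tax governs.

¥7,680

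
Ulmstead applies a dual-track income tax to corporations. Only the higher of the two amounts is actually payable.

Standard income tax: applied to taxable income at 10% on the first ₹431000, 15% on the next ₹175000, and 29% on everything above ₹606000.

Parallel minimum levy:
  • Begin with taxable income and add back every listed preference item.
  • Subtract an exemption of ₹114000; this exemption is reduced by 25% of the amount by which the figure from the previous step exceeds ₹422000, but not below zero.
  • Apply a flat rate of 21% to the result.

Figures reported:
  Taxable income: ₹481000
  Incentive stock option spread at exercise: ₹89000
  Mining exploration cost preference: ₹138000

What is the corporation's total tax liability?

₹139755

Parallel minimum levy:
  Adjusted income: ₹481000 + ₹89000 + ₹138000 = ₹708000
  Exemption: ₹114000 − 25% × (₹708000 − ₹422000) = ₹114000 − ₹71500 = ₹42500
  Base: ₹708000 − ₹42500 = ₹665500
  ₹665500 × 21% = ₹139755

Standard income tax:
  ₹431000 × 10% = ₹43100
  ₹50000 × 15% = ₹7500
  → ₹50600

₹139755 > ₹50600, so the parallel minimum levy is the binding amount.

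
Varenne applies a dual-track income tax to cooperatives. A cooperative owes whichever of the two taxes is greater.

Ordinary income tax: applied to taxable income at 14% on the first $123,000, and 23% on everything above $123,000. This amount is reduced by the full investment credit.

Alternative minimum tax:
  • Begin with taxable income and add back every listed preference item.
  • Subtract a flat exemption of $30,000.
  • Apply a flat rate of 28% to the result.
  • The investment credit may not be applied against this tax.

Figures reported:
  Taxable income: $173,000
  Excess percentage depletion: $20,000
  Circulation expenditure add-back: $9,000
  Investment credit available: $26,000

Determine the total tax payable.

Alternative minimum tax:
  Adjusted income: $173,000 + $20,000 + $9,000 = $202,000
  Less exemption $30,000 → base $172,000
  $172,000 × 28% = $48,160

Ordinary income tax:
  $123,000 × 14% = $17,220
  $50,000 × 23% = $11,500
  → $28,720
  Less investment credit $26,000 → $2,720

$48,160 > $2,720, so the alternative minimum tax is the binding amount.

$48,160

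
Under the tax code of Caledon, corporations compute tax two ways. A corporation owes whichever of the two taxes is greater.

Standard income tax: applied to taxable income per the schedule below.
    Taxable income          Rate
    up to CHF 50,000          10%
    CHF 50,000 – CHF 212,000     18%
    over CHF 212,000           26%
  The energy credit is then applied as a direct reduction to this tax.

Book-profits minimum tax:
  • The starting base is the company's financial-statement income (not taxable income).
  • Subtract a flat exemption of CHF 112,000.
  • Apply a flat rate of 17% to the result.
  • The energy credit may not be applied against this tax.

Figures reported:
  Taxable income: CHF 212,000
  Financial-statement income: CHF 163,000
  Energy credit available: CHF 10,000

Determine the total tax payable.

Book-profits minimum tax:
  Base (financial-statement income): CHF 163,000
  Less exemption CHF 112,000 → base CHF 51,000
  CHF 51,000 × 17% = CHF 8,670

Standard income tax:
  CHF 50,000 × 10% = CHF 5,000
  CHF 162,000 × 18% = CHF 29,160
  → CHF 34,160
  Less energy credit CHF 10,000 → CHF 24,160

CHF 24,160 > CHF 8,670, so the standard income tax governs.

CHF 24,160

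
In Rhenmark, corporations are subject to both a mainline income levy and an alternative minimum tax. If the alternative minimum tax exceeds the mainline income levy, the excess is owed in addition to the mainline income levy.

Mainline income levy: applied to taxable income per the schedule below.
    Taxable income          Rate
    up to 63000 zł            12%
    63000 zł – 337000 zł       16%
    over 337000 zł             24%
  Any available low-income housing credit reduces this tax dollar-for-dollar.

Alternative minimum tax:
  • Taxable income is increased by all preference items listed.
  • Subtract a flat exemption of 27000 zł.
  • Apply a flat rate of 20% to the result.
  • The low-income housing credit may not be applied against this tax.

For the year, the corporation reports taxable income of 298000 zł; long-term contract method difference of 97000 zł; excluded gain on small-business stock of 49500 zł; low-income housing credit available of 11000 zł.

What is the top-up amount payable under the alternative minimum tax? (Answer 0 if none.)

Mainline income levy:
  63000 zł × 12% = 7560 zł
  235000 zł × 16% = 37600 zł
  → 45160 zł
  Less low-income housing credit 11000 zł → 34160 zł

Alternative minimum tax:
  Adjusted income: 298000 zł + 97000 zł + 49500 zł = 444500 zł
  Less exemption 27000 zł → base 417500 zł
  417500 zł × 20% = 83500 zł

Excess of alternative minimum tax over mainline income levy: 83500 zł − 34160 zł = 49340 zł.

49340 zł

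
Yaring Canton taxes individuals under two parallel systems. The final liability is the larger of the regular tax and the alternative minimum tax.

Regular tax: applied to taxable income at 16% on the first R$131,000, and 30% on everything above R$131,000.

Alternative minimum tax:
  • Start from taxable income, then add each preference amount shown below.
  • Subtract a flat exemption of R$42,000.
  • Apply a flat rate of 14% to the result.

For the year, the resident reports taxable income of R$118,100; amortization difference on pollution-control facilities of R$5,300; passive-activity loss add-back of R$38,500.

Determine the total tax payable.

R$18,896

Regular tax:
  R$118,100 × 16% = R$18,896

Alternative minimum tax:
  Adjusted income: R$118,100 + R$5,300 + R$38,500 = R$161,900
  Less exemption R$42,000 → base R$119,900
  R$119,900 × 14% = R$16,786

R$18,896 > R$16,786, so the regular tax governs.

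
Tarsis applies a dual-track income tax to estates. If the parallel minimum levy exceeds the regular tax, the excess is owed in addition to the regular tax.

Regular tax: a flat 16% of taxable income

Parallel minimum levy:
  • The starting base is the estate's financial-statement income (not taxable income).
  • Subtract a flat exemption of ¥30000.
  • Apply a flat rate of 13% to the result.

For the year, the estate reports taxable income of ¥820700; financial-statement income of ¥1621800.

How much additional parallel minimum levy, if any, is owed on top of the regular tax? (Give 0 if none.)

¥75622

Parallel minimum levy:
  Base (financial-statement income): ¥1621800
  Less exemption ¥30000 → base ¥1591800
  ¥1591800 × 13% = ¥206934

Regular tax:
  ¥820700 × 16% = ¥131312

Excess of parallel minimum levy over regular tax: ¥206934 − ¥131312 = ¥75622.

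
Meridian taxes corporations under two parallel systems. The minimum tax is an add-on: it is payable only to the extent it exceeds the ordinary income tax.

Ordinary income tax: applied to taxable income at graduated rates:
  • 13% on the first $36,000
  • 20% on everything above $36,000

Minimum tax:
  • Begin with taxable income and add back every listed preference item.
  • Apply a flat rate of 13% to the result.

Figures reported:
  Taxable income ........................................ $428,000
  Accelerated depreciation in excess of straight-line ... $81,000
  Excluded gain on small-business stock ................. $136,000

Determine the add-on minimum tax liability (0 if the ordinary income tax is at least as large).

$770

Ordinary income tax:
  $36,000 × 13% = $4,680
  $392,000 × 20% = $78,400
  → $83,080

Minimum tax:
  Adjusted income: $428,000 + $81,000 + $136,000 = $645,000
  $645,000 × 13% = $83,850

Excess of minimum tax over ordinary income tax: $83,850 − $83,080 = $770.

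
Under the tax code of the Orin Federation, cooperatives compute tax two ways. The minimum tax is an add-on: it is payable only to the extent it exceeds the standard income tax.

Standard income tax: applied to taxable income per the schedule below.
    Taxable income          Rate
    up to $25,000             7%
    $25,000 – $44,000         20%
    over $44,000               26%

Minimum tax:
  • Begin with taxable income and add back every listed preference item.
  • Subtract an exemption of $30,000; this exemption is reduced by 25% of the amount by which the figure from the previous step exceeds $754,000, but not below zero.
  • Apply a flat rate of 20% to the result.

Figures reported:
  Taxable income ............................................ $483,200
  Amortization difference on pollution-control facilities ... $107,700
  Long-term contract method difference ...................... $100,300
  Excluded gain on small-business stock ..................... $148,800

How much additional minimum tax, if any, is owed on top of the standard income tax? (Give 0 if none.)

$46,558

Minimum tax:
  Adjusted income: $483,200 + $107,700 + $100,300 + $148,800 = $840,000
  Exemption: $30,000 − 25% × ($840,000 − $754,000) = $30,000 − $21,500 = $8,500
  Base: $840,000 − $8,500 = $831,500
  $831,500 × 20% = $166,300

Standard income tax:
  $25,000 × 7% = $1,750
  $19,000 × 20% = $3,800
  $439,200 × 26% = $114,192
  → $119,742

Excess of minimum tax over standard income tax: $166,300 − $119,742 = $46,558.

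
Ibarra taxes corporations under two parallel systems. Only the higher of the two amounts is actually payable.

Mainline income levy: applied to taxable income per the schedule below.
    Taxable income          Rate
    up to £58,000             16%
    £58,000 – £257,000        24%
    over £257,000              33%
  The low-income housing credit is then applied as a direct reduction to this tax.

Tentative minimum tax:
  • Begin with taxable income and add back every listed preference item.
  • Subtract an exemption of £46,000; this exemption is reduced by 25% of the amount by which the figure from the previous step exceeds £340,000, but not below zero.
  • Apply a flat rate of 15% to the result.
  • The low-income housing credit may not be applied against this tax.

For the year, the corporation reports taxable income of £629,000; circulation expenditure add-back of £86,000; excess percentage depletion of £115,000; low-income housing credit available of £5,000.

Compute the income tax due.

£174,800

Tentative minimum tax:
  Adjusted income: £629,000 + £86,000 + £115,000 = £830,000
  Exemption: 25% × (£830,000 − £340,000) = £122,500 ≥ £46,000, so the exemption is fully phased out
  Base: £830,000 − £0 = £830,000
  £830,000 × 15% = £124,500

Mainline income levy:
  £58,000 × 16% = £9,280
  £199,000 × 24% = £47,760
  £372,000 × 33% = £122,760
  → £179,800
  Less low-income housing credit £5,000 → £174,800

£174,800 > £124,500, so the mainline income levy governs.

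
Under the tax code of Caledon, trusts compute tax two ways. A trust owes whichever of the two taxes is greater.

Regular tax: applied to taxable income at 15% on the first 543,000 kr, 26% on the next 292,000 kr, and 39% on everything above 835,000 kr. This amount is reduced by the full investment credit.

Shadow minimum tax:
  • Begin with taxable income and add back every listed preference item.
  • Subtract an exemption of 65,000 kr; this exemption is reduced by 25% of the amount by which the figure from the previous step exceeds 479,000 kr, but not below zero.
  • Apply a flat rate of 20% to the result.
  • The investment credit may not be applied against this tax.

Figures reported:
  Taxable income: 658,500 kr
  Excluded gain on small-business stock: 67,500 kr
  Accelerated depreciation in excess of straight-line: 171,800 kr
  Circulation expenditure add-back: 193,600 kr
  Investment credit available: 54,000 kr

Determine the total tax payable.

218,280 kr

Regular tax:
  543,000 kr × 15% = 81,450 kr
  115,500 kr × 26% = 30,030 kr
  → 111,480 kr
  Less investment credit 54,000 kr → 57,480 kr

Shadow minimum tax:
  Adjusted income: 658,500 kr + 67,500 kr + 171,800 kr + 193,600 kr = 1,091,400 kr
  Exemption: 25% × (1,091,400 kr − 479,000 kr) = 153,100 kr ≥ 65,000 kr, so the exemption is fully phased out
  Base: 1,091,400 kr − 0 kr = 1,091,400 kr
  1,091,400 kr × 20% = 218,280 kr

218,280 kr > 57,480 kr, so the shadow minimum tax is the binding amount.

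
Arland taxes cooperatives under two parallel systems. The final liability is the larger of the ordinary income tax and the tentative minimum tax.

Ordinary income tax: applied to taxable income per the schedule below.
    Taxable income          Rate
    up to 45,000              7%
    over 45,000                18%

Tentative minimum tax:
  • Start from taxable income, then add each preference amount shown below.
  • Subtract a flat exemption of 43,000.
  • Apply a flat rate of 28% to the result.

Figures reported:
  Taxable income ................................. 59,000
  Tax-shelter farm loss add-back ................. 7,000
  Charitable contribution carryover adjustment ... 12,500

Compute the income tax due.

9,940

Tentative minimum tax:
  Adjusted income: 59,000 + 7,000 + 12,500 = 78,500
  Less exemption 43,000 → base 35,500
  35,500 × 28% = 9,940

Ordinary income tax:
  45,000 × 7% = 3,150
  14,000 × 18% = 2,520
  → 5,670

9,940 > 5,670, so the tentative minimum tax is the binding amount.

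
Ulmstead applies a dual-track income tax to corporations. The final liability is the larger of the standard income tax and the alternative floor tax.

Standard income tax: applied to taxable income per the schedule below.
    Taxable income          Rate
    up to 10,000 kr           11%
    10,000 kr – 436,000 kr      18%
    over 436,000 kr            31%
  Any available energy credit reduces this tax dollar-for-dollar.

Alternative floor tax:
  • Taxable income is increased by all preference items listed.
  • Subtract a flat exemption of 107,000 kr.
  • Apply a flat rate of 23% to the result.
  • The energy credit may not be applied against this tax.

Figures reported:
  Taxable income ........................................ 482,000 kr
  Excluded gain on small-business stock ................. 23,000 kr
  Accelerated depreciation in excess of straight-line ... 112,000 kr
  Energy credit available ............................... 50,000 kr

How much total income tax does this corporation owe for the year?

Standard income tax:
  10,000 kr × 11% = 1,100 kr
  426,000 kr × 18% = 76,680 kr
  46,000 kr × 31% = 14,260 kr
  → 92,040 kr
  Less energy credit 50,000 kr → 42,040 kr

Alternative floor tax:
  Adjusted income: 482,000 kr + 23,000 kr + 112,000 kr = 617,000 kr
  Less exemption 107,000 kr → base 510,000 kr
  510,000 kr × 23% = 117,300 kr

117,300 kr > 42,040 kr, so the alternative floor tax is the binding amount.

117,300 kr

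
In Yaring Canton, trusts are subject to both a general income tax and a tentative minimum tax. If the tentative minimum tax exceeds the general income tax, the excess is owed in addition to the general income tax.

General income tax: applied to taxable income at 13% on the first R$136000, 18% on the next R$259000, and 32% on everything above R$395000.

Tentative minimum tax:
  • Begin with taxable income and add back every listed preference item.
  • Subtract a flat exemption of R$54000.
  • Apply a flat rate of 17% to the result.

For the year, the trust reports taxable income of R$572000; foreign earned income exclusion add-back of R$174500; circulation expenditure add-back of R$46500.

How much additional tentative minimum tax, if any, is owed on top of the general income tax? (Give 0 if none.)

R$4690

Tentative minimum tax:
  Adjusted income: R$572000 + R$174500 + R$46500 = R$793000
  Less exemption R$54000 → base R$739000
  R$739000 × 17% = R$125630

General income tax:
  R$136000 × 13% = R$17680
  R$259000 × 18% = R$46620
  R$177000 × 32% = R$56640
  → R$120940

Excess of tentative minimum tax over general income tax: R$125630 − R$120940 = R$4690.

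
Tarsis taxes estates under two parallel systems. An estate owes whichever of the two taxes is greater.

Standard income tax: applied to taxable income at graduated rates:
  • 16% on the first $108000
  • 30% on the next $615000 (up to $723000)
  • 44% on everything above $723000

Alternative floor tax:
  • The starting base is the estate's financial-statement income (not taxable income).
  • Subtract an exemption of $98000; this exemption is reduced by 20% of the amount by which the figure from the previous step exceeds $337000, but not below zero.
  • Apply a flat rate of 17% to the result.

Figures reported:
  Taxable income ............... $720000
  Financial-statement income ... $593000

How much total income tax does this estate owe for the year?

Alternative floor tax:
  Base (financial-statement income): $593000
  Exemption: $98000 − 20% × ($593000 − $337000) = $98000 − $51200 = $46800
  Base: $593000 − $46800 = $546200
  $546200 × 17% = $92854

Standard income tax:
  $108000 × 16% = $17280
  $612000 × 30% = $183600
  → $200880

$200880 > $92854, so the standard income tax governs.

$200880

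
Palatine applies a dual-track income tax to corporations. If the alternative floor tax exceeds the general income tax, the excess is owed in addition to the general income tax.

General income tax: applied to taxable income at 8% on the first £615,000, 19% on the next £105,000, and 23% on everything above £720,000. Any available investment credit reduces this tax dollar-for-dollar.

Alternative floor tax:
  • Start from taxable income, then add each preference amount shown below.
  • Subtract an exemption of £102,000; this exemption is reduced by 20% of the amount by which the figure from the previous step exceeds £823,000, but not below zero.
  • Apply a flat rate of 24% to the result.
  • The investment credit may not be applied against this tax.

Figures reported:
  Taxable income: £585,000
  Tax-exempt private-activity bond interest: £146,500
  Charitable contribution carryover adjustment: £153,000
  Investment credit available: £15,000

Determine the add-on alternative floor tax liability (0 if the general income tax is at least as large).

£158,952

Alternative floor tax:
  Adjusted income: £585,000 + £146,500 + £153,000 = £884,500
  Exemption: £102,000 − 20% × (£884,500 − £823,000) = £102,000 − £12,300 = £89,700
  Base: £884,500 − £89,700 = £794,800
  £794,800 × 24% = £190,752

General income tax:
  £585,000 × 8% = £46,800
  Less investment credit £15,000 → £31,800

Excess of alternative floor tax over general income tax: £190,752 − £31,800 = £158,952.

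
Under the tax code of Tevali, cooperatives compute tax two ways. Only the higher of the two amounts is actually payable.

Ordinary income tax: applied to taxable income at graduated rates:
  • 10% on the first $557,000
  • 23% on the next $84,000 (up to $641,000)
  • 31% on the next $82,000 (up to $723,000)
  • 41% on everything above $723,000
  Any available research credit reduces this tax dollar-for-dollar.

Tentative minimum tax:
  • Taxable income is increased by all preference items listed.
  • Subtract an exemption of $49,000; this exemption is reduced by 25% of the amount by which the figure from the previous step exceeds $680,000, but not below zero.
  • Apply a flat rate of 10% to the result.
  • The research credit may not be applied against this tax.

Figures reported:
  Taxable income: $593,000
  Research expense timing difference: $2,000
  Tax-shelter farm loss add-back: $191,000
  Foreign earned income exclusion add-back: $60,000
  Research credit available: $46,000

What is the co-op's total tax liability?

$83,850

Ordinary income tax:
  $557,000 × 10% = $55,700
  $36,000 × 23% = $8,280
  → $63,980
  Less research credit $46,000 → $17,980

Tentative minimum tax:
  Adjusted income: $593,000 + $2,000 + $191,000 + $60,000 = $846,000
  Exemption: $49,000 − 25% × ($846,000 − $680,000) = $49,000 − $41,500 = $7,500
  Base: $846,000 − $7,500 = $838,500
  $838,500 × 10% = $83,850

$83,850 > $17,980, so the tentative minimum tax is the binding amount.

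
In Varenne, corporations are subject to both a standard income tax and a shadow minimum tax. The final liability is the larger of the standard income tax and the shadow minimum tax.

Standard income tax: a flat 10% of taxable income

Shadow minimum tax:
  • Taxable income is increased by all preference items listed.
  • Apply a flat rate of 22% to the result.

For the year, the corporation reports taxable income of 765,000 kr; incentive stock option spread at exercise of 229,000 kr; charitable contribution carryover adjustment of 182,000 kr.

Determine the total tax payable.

Shadow minimum tax:
  Adjusted income: 765,000 kr + 229,000 kr + 182,000 kr = 1,176,000 kr
  1,176,000 kr × 22% = 258,720 kr

Standard income tax:
  765,000 kr × 10% = 76,500 kr

258,720 kr > 76,500 kr, so the shadow minimum tax is the binding amount.

258,720 kr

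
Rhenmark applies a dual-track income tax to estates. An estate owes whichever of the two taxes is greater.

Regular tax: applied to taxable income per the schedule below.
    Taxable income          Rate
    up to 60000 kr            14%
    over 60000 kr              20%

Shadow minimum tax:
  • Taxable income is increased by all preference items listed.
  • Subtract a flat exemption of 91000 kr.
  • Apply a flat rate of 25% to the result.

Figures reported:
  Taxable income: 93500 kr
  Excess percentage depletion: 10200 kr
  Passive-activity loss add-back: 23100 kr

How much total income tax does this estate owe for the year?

Shadow minimum tax:
  Adjusted income: 93500 kr + 10200 kr + 23100 kr = 126800 kr
  Less exemption 91000 kr → base 35800 kr
  35800 kr × 25% = 8950 kr

Regular tax:
  60000 kr × 14% = 8400 kr
  33500 kr × 20% = 6700 kr
  → 15100 kr

15100 kr > 8950 kr, so the regular tax governs.

15100 kr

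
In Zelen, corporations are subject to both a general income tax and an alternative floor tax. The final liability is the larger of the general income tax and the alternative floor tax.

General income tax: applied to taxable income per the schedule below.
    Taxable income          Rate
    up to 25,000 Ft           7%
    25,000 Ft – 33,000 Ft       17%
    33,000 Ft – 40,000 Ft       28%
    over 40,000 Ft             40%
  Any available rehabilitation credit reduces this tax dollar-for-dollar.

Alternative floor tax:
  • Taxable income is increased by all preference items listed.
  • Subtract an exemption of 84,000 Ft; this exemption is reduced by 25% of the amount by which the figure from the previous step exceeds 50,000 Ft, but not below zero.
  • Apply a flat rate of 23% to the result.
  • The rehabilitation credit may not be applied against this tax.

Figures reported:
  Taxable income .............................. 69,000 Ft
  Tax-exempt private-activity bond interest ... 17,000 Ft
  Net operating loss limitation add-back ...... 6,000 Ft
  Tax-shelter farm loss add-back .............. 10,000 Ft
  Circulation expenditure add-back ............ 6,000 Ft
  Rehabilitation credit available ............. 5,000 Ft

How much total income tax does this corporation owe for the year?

Alternative floor tax:
  Adjusted income: 69,000 Ft + 17,000 Ft + 6,000 Ft + 10,000 Ft + 6,000 Ft = 108,000 Ft
  Exemption: 84,000 Ft − 25% × (108,000 Ft − 50,000 Ft) = 84,000 Ft − 14,500 Ft = 69,500 Ft
  Base: 108,000 Ft − 69,500 Ft = 38,500 Ft
  38,500 Ft × 23% = 8,855 Ft

General income tax:
  25,000 Ft × 7% = 1,750 Ft
  8,000 Ft × 17% = 1,360 Ft
  7,000 Ft × 28% = 1,960 Ft
  29,000 Ft × 40% = 11,600 Ft
  → 16,670 Ft
  Less rehabilitation credit 5,000 Ft → 11,670 Ft

11,670 Ft > 8,855 Ft, so the general income tax governs.

11,670 Ft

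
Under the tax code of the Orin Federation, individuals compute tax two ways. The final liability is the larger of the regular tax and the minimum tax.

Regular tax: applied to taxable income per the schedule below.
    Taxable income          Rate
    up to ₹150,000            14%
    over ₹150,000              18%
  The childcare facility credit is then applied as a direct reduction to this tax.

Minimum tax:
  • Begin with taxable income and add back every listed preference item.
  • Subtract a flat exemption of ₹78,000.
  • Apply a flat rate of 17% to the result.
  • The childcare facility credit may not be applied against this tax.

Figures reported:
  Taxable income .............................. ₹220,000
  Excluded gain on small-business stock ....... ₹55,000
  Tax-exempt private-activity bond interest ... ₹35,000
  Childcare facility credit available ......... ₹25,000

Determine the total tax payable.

Regular tax:
  ₹150,000 × 14% = ₹21,000
  ₹70,000 × 18% = ₹12,600
  → ₹33,600
  Less childcare facility credit ₹25,000 → ₹8,600

Minimum tax:
  Adjusted income: ₹220,000 + ₹55,000 + ₹35,000 = ₹310,000
  Less exemption ₹78,000 → base ₹232,000
  ₹232,000 × 17% = ₹39,440

₹39,440 > ₹8,600, so the minimum tax is the binding amount.

₹39,440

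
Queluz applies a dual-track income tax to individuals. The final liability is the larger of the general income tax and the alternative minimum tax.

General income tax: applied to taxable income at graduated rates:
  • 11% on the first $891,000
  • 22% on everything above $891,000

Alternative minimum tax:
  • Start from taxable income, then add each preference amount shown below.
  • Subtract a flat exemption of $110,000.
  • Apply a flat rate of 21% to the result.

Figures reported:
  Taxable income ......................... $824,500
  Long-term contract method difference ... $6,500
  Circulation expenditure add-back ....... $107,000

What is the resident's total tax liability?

$173,880

Alternative minimum tax:
  Adjusted income: $824,500 + $6,500 + $107,000 = $938,000
  Less exemption $110,000 → base $828,000
  $828,000 × 21% = $173,880

General income tax:
  $824,500 × 11% = $90,695

$173,880 > $90,695, so the alternative minimum tax is the binding amount.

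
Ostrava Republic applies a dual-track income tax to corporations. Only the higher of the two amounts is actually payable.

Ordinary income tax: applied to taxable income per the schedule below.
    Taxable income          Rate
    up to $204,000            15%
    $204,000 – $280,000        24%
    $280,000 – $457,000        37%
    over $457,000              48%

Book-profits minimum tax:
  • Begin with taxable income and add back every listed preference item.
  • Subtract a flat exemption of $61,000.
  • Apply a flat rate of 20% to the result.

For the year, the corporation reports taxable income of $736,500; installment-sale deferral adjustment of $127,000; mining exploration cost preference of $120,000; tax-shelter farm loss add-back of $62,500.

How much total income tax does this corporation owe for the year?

Book-profits minimum tax:
  Adjusted income: $736,500 + $127,000 + $120,000 + $62,500 = $1,046,000
  Less exemption $61,000 → base $985,000
  $985,000 × 20% = $197,000

Ordinary income tax:
  $204,000 × 15% = $30,600
  $76,000 × 24% = $18,240
  $177,000 × 37% = $65,490
  $279,500 × 48% = $134,160
  → $248,490

$248,490 > $197,000, so the ordinary income tax governs.

$248,490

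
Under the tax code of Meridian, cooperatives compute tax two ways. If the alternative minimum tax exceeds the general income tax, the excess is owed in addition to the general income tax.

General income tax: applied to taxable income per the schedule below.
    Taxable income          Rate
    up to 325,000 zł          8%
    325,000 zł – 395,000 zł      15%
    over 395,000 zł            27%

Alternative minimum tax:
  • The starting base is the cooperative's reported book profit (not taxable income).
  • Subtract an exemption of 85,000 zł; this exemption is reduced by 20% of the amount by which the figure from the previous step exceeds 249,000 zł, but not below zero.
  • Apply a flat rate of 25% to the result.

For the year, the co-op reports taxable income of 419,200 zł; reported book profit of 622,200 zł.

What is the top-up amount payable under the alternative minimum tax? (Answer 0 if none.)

General income tax:
  325,000 zł × 8% = 26,000 zł
  70,000 zł × 15% = 10,500 zł
  24,200 zł × 27% = 6,534 zł
  → 43,034 zł

Alternative minimum tax:
  Base (reported book profit): 622,200 zł
  Exemption: 85,000 zł − 20% × (622,200 zł − 249,000 zł) = 85,000 zł − 74,640 zł = 10,360 zł
  Base: 622,200 zł − 10,360 zł = 611,840 zł
  611,840 zł × 25% = 152,960 zł

Excess of alternative minimum tax over general income tax: 152,960 zł − 43,034 zł = 109,926 zł.

109,926 zł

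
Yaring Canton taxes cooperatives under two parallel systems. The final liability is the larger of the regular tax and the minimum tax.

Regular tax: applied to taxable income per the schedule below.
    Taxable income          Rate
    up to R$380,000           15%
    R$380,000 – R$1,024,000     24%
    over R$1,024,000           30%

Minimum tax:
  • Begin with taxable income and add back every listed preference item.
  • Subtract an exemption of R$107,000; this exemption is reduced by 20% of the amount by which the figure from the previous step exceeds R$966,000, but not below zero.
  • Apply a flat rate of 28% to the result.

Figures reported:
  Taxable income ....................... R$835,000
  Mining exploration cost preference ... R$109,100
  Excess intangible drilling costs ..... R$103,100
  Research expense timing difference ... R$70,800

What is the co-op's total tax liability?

R$291,592

Minimum tax:
  Adjusted income: R$835,000 + R$109,100 + R$103,100 + R$70,800 = R$1,118,000
  Exemption: R$107,000 − 20% × (R$1,118,000 − R$966,000) = R$107,000 − R$30,400 = R$76,600
  Base: R$1,118,000 − R$76,600 = R$1,041,400
  R$1,041,400 × 28% = R$291,592

Regular tax:
  R$380,000 × 15% = R$57,000
  R$455,000 × 24% = R$109,200
  → R$166,200

R$291,592 > R$166,200, so the minimum tax is the binding amount.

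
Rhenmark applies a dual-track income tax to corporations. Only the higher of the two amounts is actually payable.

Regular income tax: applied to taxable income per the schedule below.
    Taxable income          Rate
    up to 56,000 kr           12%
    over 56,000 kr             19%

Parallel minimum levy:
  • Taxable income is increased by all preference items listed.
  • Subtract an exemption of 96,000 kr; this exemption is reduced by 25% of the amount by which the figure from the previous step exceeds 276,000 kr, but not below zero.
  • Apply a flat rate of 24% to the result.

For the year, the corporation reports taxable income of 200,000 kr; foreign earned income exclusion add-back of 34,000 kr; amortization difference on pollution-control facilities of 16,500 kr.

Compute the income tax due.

Parallel minimum levy:
  Adjusted income: 200,000 kr + 34,000 kr + 16,500 kr = 250,500 kr
  Exemption: 250,500 kr ≤ 276,000 kr, so full 96,000 kr applies
  Base: 250,500 kr − 96,000 kr = 154,500 kr
  154,500 kr × 24% = 37,080 kr

Regular income tax:
  56,000 kr × 12% = 6,720 kr
  144,000 kr × 19% = 27,360 kr
  → 34,080 kr

37,080 kr > 34,080 kr, so the parallel minimum levy is the binding amount.

37,080 kr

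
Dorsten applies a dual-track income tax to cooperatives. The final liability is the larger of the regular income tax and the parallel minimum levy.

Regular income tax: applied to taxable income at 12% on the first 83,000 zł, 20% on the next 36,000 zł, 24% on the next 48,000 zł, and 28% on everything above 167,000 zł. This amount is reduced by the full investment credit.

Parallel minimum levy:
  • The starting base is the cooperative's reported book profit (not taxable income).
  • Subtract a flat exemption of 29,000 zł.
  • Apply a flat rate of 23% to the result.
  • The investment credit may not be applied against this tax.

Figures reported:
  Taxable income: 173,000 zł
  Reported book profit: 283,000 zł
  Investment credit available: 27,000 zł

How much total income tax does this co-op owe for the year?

Regular income tax:
  83,000 zł × 12% = 9,960 zł
  36,000 zł × 20% = 7,200 zł
  48,000 zł × 24% = 11,520 zł
  6,000 zł × 28% = 1,680 zł
  → 30,360 zł
  Less investment credit 27,000 zł → 3,360 zł

Parallel minimum levy:
  Base (reported book profit): 283,000 zł
  Less exemption 29,000 zł → base 254,000 zł
  254,000 zł × 23% = 58,420 zł

58,420 zł > 3,360 zł, so the parallel minimum levy is the binding amount.

58,420 zł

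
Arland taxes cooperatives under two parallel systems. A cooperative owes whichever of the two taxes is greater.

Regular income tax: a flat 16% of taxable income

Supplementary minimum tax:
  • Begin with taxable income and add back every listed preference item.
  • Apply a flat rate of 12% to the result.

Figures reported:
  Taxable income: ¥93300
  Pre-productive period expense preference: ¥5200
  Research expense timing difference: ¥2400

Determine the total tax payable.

Regular income tax:
  ¥93300 × 16% = ¥14928

Supplementary minimum tax:
  Adjusted income: ¥93300 + ¥5200 + ¥2400 = ¥100900
  ¥100900 × 12% = ¥12108

¥14928 > ¥12108, so the regular income tax governs.

¥14928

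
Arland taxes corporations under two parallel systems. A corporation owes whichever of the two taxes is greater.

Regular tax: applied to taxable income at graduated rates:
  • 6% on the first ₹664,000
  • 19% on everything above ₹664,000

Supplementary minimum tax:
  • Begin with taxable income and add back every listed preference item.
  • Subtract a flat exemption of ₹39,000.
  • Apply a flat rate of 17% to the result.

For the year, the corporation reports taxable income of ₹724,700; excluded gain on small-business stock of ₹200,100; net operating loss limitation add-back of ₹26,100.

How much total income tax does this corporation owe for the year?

₹155,023

Supplementary minimum tax:
  Adjusted income: ₹724,700 + ₹200,100 + ₹26,100 = ₹950,900
  Less exemption ₹39,000 → base ₹911,900
  ₹911,900 × 17% = ₹155,023

Regular tax:
  ₹664,000 × 6% = ₹39,840
  ₹60,700 × 19% = ₹11,533
  → ₹51,373

₹155,023 > ₹51,373, so the supplementary minimum tax is the binding amount.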